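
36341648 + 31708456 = 68050104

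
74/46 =37/23 = 1.61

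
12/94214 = 6/47107 = 0.00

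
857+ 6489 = 7346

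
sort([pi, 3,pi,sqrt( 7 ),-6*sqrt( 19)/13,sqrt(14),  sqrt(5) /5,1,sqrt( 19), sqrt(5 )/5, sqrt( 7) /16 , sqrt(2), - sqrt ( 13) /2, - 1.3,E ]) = [ - 6 * sqrt( 19 ) /13, - sqrt( 13) /2, - 1.3, sqrt (7 ) /16, sqrt( 5 )/5 , sqrt( 5 )/5 , 1, sqrt( 2), sqrt(7 ),E, 3, pi, pi, sqrt(14), sqrt(19 ) ] 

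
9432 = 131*72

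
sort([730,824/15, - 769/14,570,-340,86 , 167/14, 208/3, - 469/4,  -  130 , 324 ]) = [  -  340, - 130,-469/4, - 769/14,167/14,824/15,208/3,  86, 324,570,730]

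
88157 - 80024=8133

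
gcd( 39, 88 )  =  1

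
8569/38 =451/2 = 225.50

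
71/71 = 1 = 1.00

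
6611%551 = 550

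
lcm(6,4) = 12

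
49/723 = 49/723  =  0.07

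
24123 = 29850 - 5727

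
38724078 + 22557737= 61281815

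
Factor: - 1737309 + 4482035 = 2^1*1372363^1 = 2744726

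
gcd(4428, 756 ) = 108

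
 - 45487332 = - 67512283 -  - 22024951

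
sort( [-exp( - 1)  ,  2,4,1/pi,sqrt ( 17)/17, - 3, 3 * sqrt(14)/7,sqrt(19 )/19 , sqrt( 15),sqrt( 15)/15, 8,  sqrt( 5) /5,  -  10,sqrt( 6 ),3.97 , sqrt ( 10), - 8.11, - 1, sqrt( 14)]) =[ - 10, -8.11 , - 3,-1, - exp(-1),sqrt( 19)/19,sqrt(17) /17, sqrt ( 15)/15, 1/pi,sqrt( 5)/5,3*sqrt( 14)/7,2,sqrt(6),sqrt( 10 ),sqrt( 14 ), sqrt ( 15 ), 3.97, 4,8]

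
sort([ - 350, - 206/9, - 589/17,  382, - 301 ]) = [- 350 , - 301,-589/17 , - 206/9, 382]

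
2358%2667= 2358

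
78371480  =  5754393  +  72617087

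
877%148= 137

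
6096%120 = 96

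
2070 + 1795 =3865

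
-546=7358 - 7904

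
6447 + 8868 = 15315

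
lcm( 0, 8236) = 0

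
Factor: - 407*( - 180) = 2^2*3^2*5^1*11^1*37^1=73260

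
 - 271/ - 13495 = 271/13495 = 0.02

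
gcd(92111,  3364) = 1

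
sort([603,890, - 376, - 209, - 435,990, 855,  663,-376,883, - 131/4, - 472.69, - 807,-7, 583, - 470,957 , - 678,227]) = [ - 807, - 678,-472.69, - 470, - 435, - 376, - 376, - 209,  -  131/4, - 7,227,583,603, 663,855, 883, 890, 957,990 ]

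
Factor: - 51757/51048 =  - 73/72 = -2^( - 3)*3^( - 2 )*73^1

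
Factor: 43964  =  2^2*29^1* 379^1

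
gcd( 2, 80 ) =2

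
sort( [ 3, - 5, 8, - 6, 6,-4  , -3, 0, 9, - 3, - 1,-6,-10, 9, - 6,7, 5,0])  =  [ - 10, - 6,  -  6, -6, - 5, - 4,-3,-3, - 1, 0, 0 , 3, 5 , 6,7  ,  8, 9, 9]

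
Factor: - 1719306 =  - 2^1*3^4*10613^1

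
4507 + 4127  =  8634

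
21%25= 21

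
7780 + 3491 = 11271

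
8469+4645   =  13114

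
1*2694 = 2694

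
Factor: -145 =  - 5^1*29^1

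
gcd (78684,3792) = 948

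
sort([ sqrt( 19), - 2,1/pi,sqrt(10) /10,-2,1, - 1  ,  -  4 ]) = [-4 , - 2, - 2, - 1, sqrt( 10) /10,1/pi,1,sqrt( 19)] 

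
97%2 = 1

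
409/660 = 409/660= 0.62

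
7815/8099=7815/8099 = 0.96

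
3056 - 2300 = 756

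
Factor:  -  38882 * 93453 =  - 3633639546= - 2^1*3^1*19441^1* 31151^1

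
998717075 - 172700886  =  826016189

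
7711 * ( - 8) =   -  61688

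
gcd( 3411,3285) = 9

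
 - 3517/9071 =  - 3517/9071 = - 0.39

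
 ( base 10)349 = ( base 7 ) 1006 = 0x15D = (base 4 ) 11131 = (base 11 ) 298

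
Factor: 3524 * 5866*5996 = 2^5*7^1 * 419^1*881^1*1499^1 = 123948016864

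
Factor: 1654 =2^1 * 827^1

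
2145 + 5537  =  7682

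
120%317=120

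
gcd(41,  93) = 1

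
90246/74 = 45123/37 = 1219.54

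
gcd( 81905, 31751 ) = 1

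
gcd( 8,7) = 1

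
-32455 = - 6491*5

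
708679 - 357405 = 351274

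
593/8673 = 593/8673  =  0.07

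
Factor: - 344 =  - 2^3*43^1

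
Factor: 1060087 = 7^1*37^1*4093^1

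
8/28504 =1/3563 = 0.00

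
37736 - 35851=1885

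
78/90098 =39/45049 = 0.00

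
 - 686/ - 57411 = 686/57411 = 0.01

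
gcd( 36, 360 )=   36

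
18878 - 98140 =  - 79262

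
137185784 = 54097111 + 83088673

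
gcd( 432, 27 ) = 27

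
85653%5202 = 2421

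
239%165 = 74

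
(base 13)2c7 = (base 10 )501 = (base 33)f6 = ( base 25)K1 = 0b111110101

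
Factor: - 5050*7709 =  - 2^1* 5^2*13^1  *  101^1* 593^1 = - 38930450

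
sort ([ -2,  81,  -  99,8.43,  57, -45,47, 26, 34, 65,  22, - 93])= [  -  99, - 93, - 45,  -  2, 8.43,  22,  26, 34,  47,  57, 65,81 ]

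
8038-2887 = 5151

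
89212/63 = 1416 + 4/63 = 1416.06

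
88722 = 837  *106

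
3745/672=5 + 55/96=5.57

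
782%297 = 188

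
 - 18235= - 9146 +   -  9089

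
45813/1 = 45813 = 45813.00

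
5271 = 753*7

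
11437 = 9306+2131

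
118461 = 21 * 5641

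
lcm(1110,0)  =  0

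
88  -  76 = 12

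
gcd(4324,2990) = 46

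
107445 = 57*1885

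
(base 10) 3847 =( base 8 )7407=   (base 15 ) 1217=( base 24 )6G7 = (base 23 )766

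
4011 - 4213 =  - 202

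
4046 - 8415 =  - 4369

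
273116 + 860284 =1133400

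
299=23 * 13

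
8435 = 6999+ 1436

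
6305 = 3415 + 2890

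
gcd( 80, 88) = 8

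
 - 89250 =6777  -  96027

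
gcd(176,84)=4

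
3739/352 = 3739/352 = 10.62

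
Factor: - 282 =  - 2^1 * 3^1 * 47^1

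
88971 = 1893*47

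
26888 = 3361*8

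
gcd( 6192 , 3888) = 144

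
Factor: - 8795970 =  - 2^1*3^2*5^1*17^1*5749^1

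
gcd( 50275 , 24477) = 1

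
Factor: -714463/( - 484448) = 2^( -5 )*15139^( - 1)*714463^1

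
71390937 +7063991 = 78454928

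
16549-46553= - 30004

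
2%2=0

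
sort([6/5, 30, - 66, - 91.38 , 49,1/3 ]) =[ - 91.38,-66, 1/3, 6/5 , 30, 49 ] 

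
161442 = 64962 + 96480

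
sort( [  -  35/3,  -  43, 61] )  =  [ - 43,-35/3,61] 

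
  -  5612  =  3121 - 8733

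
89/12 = 7 + 5/12 = 7.42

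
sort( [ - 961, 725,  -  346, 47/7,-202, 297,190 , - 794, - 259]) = [  -  961, - 794, - 346, -259, - 202,47/7 , 190,297 , 725] 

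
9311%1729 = 666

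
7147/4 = 1786 + 3/4 = 1786.75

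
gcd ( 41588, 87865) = 1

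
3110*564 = 1754040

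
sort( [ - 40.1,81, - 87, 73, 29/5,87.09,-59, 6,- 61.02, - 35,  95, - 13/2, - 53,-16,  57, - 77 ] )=[-87, -77,-61.02,  -  59,-53, - 40.1,- 35, - 16, - 13/2, 29/5, 6, 57, 73, 81, 87.09,  95]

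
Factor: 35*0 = 0^1 = 0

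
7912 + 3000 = 10912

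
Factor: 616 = 2^3*7^1*11^1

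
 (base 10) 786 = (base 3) 1002010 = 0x312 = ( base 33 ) NR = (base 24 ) 18i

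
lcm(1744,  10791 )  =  172656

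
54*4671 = 252234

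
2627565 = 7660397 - 5032832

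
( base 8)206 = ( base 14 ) 98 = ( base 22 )62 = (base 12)b2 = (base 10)134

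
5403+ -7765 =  - 2362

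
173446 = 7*24778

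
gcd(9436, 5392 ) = 1348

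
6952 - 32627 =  - 25675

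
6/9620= 3/4810  =  0.00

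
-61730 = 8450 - 70180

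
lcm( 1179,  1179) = 1179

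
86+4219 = 4305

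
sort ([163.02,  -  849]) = [ - 849,163.02]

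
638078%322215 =315863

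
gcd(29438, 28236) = 2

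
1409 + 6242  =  7651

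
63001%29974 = 3053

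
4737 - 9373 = -4636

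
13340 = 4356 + 8984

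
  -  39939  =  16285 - 56224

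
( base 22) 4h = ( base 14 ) 77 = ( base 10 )105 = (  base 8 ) 151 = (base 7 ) 210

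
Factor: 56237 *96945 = 5451895965 = 3^1*5^1*23^1* 281^1  *56237^1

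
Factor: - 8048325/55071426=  - 2682775/18357142= - 2^( - 1)*5^2 * 59^ ( - 1 ) * 239^1*449^1*155569^ ( - 1) 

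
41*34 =1394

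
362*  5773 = 2089826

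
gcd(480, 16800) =480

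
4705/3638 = 1+1067/3638 = 1.29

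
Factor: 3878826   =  2^1*3^1*7^1*92353^1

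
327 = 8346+-8019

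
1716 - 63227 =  - 61511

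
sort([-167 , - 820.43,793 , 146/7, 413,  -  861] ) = [-861, - 820.43,-167, 146/7,  413,793 ] 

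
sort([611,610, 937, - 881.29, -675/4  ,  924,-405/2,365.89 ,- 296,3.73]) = [  -  881.29,  -  296,- 405/2 ,-675/4, 3.73,365.89,610, 611, 924, 937 ]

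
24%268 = 24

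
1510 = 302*5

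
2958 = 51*58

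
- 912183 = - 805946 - 106237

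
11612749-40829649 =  - 29216900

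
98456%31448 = 4112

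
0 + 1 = 1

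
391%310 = 81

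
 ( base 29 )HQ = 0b1000000111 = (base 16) 207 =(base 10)519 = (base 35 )et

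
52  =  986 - 934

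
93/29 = 3 + 6/29 = 3.21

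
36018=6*6003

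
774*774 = 599076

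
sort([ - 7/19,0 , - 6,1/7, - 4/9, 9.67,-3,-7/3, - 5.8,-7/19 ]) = [ - 6, - 5.8, - 3 , - 7/3, - 4/9, - 7/19, - 7/19 , 0,1/7,9.67 ]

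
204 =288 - 84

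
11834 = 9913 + 1921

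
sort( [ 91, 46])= [46, 91]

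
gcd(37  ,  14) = 1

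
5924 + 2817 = 8741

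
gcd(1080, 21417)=3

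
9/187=9/187 = 0.05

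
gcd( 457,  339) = 1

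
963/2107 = 963/2107 = 0.46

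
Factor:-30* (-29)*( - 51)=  - 44370 = - 2^1 * 3^2  *5^1 * 17^1*29^1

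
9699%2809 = 1272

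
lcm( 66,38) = 1254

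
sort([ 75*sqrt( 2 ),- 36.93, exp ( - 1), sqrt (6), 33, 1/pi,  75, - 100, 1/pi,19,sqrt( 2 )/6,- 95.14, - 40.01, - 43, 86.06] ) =[ - 100, - 95.14 , - 43, - 40.01, - 36.93,sqrt( 2) /6 , 1/pi, 1/pi, exp(  -  1),sqrt( 6),19, 33,75,86.06, 75*sqrt( 2) ] 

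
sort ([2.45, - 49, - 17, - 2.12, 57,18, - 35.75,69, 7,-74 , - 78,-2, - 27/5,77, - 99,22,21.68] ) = [ - 99, - 78, - 74, - 49,-35.75, - 17, - 27/5, - 2.12, - 2,2.45 , 7, 18, 21.68, 22 , 57, 69, 77]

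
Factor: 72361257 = 3^1*24120419^1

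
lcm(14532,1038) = 14532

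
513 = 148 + 365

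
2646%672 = 630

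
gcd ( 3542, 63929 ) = 1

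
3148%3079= 69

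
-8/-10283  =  8/10283 = 0.00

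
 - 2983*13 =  - 38779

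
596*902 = 537592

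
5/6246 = 5/6246= 0.00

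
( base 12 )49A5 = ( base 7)33203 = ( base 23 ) fh7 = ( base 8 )20215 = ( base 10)8333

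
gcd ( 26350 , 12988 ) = 34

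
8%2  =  0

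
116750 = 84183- - 32567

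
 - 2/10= - 1/5 = - 0.20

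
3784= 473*8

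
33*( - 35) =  - 1155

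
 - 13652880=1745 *(-7824)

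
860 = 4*215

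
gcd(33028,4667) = 359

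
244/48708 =61/12177  =  0.01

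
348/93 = 3 + 23/31=3.74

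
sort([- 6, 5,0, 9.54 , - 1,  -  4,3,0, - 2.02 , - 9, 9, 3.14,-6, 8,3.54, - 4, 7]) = [ - 9, - 6, -6,  -  4, - 4, - 2.02, - 1, 0, 0,3, 3.14,3.54, 5,7,8, 9,  9.54] 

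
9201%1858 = 1769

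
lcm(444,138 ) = 10212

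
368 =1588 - 1220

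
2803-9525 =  - 6722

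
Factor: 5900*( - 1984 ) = -11705600 = -2^8*5^2*31^1*59^1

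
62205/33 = 1885 =1885.00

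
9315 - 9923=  - 608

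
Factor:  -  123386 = -2^1*17^1*19^1*191^1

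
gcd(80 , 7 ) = 1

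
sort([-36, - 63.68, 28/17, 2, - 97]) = [-97,  -  63.68,-36, 28/17, 2]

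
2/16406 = 1/8203 = 0.00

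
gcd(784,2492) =28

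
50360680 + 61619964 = 111980644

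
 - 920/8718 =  - 1 + 3899/4359 = -0.11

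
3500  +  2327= 5827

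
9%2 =1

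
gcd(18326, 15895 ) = 187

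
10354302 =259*39978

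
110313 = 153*721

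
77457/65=1191 + 42/65 = 1191.65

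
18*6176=111168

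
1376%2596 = 1376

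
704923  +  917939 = 1622862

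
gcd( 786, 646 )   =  2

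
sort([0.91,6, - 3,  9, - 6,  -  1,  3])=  [ - 6, - 3,- 1, 0.91, 3, 6,9 ]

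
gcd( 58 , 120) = 2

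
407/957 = 37/87 = 0.43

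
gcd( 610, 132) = 2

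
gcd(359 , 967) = 1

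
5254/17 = 309 + 1/17 = 309.06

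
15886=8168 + 7718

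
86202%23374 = 16080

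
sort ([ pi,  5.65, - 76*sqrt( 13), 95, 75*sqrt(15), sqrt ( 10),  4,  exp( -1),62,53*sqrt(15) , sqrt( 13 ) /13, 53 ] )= [  -  76*sqrt( 13 ) , sqrt ( 13) /13,  exp (-1), pi, sqrt ( 10),  4, 5.65, 53 , 62, 95, 53*sqrt(15),  75*sqrt(15) ]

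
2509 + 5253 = 7762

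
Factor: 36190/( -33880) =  - 2^( - 2)*11^( - 1)*47^1=- 47/44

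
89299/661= 135 + 64/661 = 135.10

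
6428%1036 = 212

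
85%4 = 1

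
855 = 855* 1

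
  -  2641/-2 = 2641/2 = 1320.50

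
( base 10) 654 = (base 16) 28e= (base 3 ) 220020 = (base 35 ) io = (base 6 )3010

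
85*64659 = 5496015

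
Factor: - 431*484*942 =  - 2^3 * 3^1*11^2*157^1*431^1 = - 196504968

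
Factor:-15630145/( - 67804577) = 5^1*83^1*163^( - 1)*37663^1*415979^( - 1)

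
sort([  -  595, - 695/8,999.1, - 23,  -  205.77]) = [ - 595, - 205.77,- 695/8, - 23,999.1] 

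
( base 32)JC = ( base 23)13M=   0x26C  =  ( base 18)1G8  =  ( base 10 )620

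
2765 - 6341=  - 3576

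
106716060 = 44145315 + 62570745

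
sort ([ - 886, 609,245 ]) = [ - 886,245, 609] 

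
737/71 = 10+27/71 = 10.38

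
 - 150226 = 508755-658981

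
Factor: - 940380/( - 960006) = 156730/160001 = 2^1 * 5^1*7^1*2239^1*160001^ ( - 1 )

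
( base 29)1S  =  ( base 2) 111001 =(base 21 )2F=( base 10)57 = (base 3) 2010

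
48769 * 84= 4096596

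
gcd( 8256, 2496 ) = 192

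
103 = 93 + 10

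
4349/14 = 4349/14 = 310.64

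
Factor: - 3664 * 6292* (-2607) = 2^6*3^1*11^3*13^1 * 79^1 * 229^1=60101486016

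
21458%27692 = 21458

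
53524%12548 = 3332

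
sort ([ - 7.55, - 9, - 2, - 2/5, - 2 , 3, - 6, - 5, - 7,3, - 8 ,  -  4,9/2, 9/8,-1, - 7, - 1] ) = [ - 9, - 8, - 7.55 , - 7, - 7, - 6,-5, - 4, - 2 , - 2,- 1, - 1,-2/5 , 9/8, 3, 3, 9/2 ]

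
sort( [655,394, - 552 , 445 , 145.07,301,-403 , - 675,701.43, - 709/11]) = [ - 675, - 552, - 403, -709/11, 145.07 , 301,394 , 445, 655,701.43] 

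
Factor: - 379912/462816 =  - 47489/57852 =- 2^(-2)*3^( - 2)*13^2*281^1 * 1607^( - 1)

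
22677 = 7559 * 3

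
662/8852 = 331/4426 = 0.07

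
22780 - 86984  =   - 64204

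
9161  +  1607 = 10768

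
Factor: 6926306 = 2^1  *61^1*56773^1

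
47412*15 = 711180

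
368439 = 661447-293008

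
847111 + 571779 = 1418890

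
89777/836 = 107+325/836 = 107.39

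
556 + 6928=7484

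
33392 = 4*8348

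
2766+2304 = 5070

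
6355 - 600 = 5755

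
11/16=11/16 = 0.69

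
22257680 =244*91220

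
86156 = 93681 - 7525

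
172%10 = 2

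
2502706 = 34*73609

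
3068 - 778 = 2290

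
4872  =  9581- 4709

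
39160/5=7832 =7832.00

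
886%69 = 58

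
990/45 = 22 =22.00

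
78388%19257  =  1360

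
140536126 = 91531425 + 49004701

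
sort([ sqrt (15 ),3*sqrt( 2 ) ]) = [ sqrt(15 ), 3*sqrt(2) ] 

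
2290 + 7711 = 10001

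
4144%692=684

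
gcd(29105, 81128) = 1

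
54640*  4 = 218560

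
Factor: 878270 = 2^1 * 5^1*71^1*1237^1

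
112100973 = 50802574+61298399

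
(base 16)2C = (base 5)134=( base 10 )44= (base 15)2e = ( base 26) 1i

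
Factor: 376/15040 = 1/40  =  2^( - 3 ) * 5^ ( -1 ) 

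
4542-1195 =3347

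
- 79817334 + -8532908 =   -  88350242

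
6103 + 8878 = 14981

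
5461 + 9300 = 14761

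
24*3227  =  77448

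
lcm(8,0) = 0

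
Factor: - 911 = -911^1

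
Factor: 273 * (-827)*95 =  -3^1*5^1 *7^1*13^1*19^1* 827^1 = - 21448245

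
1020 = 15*68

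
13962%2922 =2274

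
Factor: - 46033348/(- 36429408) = 2^(-3)*3^( - 2)*17^1*126491^( - 1 ) * 676961^1 =11508337/9107352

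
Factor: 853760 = 2^8  *5^1*23^1* 29^1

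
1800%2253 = 1800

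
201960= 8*25245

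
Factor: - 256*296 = -75776 =- 2^11*37^1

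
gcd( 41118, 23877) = 21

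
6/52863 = 2/17621 = 0.00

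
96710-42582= 54128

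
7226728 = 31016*233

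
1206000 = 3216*375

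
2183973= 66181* 33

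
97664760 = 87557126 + 10107634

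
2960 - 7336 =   -  4376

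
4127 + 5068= 9195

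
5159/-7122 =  - 5159/7122  =  - 0.72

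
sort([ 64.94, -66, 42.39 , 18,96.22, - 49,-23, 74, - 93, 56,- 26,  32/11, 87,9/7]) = [ -93, - 66, - 49,  -  26, - 23, 9/7, 32/11 , 18,42.39, 56, 64.94, 74, 87, 96.22]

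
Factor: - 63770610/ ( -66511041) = 2^1*5^1*37^1*73^1*787^1*2053^( - 1)*10799^( - 1)   =  21256870/22170347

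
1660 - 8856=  - 7196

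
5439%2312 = 815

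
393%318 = 75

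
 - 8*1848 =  - 14784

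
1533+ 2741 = 4274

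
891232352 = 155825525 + 735406827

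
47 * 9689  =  455383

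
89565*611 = 54724215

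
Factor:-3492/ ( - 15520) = 9/40 = 2^( - 3) * 3^2 * 5^( -1 ) 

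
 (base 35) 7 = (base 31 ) 7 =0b111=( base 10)7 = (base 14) 7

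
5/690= 1/138=0.01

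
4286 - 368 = 3918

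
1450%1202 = 248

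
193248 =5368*36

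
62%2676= 62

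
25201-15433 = 9768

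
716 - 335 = 381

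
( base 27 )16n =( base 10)914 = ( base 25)1BE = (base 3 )1020212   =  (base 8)1622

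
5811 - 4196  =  1615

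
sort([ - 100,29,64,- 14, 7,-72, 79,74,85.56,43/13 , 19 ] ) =[-100,-72,-14,  43/13,7,19,29 , 64,74, 79,85.56 ]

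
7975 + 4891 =12866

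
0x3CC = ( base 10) 972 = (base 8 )1714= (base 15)44C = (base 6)4300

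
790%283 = 224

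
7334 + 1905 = 9239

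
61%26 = 9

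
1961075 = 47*41725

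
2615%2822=2615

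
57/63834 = 19/21278 = 0.00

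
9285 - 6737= 2548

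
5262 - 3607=1655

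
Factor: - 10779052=-2^2 * 197^1 * 13679^1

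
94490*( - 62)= - 5858380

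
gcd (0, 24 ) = 24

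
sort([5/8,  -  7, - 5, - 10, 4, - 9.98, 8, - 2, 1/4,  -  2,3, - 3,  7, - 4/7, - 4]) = [ - 10, - 9.98, - 7, - 5, - 4, -3, - 2, - 2,- 4/7,1/4,5/8, 3,4, 7,8]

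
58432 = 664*88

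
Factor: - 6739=-23^1 * 293^1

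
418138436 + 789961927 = 1208100363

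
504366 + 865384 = 1369750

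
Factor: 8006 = 2^1*4003^1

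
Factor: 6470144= 2^9*12637^1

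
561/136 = 33/8 = 4.12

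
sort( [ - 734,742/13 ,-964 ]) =[ - 964,  -  734,742/13]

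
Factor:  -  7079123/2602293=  - 3^( - 1)*17^1*416419^1*867431^(-1)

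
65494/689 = 5038/53 = 95.06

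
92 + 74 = 166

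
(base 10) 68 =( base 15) 48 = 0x44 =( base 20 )38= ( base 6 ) 152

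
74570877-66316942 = 8253935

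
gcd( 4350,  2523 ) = 87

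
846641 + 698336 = 1544977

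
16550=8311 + 8239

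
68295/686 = 99 + 381/686 =99.56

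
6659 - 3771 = 2888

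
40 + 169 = 209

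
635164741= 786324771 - 151160030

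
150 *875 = 131250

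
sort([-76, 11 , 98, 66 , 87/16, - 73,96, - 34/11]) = [ - 76 , - 73,-34/11, 87/16, 11, 66, 96, 98]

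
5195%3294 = 1901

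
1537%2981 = 1537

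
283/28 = 10 +3/28 = 10.11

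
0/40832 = 0 = 0.00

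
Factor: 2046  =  2^1*3^1*11^1 * 31^1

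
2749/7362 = 2749/7362= 0.37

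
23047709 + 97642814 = 120690523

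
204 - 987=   -  783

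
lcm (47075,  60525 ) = 423675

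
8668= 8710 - 42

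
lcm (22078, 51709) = 1964942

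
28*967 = 27076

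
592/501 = 592/501 =1.18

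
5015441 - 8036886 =-3021445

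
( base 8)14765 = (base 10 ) 6645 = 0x19f5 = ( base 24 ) BCL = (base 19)I7E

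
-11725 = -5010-6715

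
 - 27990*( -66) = 1847340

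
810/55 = 14 + 8/11=14.73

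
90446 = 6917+83529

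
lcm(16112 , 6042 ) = 48336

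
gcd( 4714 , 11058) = 2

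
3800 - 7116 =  - 3316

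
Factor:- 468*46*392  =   - 8438976 = - 2^6*3^2*7^2*13^1*23^1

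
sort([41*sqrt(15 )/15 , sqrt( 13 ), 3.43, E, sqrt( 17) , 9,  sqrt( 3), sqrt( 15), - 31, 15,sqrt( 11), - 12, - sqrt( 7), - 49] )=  [ - 49,-31,-12, - sqrt( 7),  sqrt( 3),E, sqrt( 11 ), 3.43 , sqrt (13 ),sqrt (15 ),  sqrt( 17 ) , 9,41* sqrt( 15) /15,  15]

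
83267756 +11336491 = 94604247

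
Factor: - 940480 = -2^6 *5^1*2939^1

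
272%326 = 272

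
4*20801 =83204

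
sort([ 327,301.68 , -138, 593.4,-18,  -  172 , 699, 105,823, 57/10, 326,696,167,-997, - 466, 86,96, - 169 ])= [-997 ,-466, - 172 ,-169, - 138,-18, 57/10,86, 96,105  ,  167,301.68,326,327, 593.4 , 696,699, 823]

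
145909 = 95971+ 49938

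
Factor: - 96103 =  - 7^1 *13729^1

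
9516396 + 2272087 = 11788483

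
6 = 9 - 3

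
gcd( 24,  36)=12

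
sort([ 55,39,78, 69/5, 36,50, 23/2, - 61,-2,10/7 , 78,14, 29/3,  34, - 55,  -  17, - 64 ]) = [ - 64, - 61,  -  55, - 17, - 2,10/7, 29/3 , 23/2,69/5,14,34, 36, 39, 50,55, 78,78 ]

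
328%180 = 148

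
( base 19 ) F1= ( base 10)286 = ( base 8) 436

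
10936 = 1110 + 9826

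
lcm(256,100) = 6400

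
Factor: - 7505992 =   -  2^3*13^1*72173^1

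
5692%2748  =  196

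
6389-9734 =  -3345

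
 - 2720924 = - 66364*41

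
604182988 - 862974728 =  - 258791740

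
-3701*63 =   -  233163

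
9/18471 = 3/6157 = 0.00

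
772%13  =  5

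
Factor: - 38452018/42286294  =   - 19226009/21143147 = - 11^1 * 31^( - 1)*173^1*10103^1*682037^( - 1)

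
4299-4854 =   -  555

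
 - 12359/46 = - 269  +  15/46 = - 268.67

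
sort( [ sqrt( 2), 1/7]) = [ 1/7, sqrt( 2 ) ] 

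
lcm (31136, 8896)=62272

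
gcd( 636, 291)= 3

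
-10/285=-2/57  =  -0.04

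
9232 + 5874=15106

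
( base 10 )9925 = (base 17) 205e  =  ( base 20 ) 14G5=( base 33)93p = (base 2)10011011000101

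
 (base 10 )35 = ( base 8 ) 43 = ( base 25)1a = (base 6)55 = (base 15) 25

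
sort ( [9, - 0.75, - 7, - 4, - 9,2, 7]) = [ - 9, - 7, - 4, - 0.75,  2,  7, 9]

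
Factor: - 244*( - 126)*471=2^3*3^3*7^1 * 61^1*157^1 =14480424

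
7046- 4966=2080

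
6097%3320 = 2777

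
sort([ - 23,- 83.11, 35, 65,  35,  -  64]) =[ - 83.11, - 64,  -  23, 35,  35 , 65] 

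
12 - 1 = 11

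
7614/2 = 3807 = 3807.00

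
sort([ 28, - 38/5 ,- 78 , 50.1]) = [ - 78,- 38/5 , 28,50.1]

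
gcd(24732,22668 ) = 12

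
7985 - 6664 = 1321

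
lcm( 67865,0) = 0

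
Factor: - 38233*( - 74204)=2^2*13^2 * 17^1 * 173^1 * 1427^1  =  2837041532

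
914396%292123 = 38027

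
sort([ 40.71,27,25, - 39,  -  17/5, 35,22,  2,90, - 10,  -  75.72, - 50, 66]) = [ - 75.72, - 50, - 39, - 10, -17/5  ,  2,22,25,27, 35, 40.71,66,90]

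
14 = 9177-9163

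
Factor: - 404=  - 2^2 * 101^1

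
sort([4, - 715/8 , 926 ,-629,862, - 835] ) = [ - 835, - 629,  -  715/8,4, 862, 926 ] 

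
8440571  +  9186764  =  17627335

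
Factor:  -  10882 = -2^1 * 5441^1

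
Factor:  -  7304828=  - 2^2 *1826207^1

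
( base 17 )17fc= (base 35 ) 5us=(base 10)7203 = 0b1110000100011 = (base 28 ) 957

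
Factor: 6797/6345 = 3^(  -  3 ) * 5^( - 1 ) * 7^1*47^ (-1 ) * 971^1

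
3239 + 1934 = 5173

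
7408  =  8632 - 1224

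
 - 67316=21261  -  88577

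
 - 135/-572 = 135/572 = 0.24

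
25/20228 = 25/20228 = 0.00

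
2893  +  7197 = 10090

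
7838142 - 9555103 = - 1716961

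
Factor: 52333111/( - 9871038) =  - 2^( - 1 )*3^( - 3 )*53^( - 1 )*3449^ (  -  1)*5689^1*9199^1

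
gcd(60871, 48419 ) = 1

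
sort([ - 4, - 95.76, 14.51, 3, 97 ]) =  [  -  95.76, - 4, 3, 14.51, 97] 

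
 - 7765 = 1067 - 8832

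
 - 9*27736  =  - 249624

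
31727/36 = 881 + 11/36 = 881.31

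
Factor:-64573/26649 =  - 3^ (  -  4)*7^(-1)*31^1*47^( - 1 )*2083^1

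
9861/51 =3287/17  =  193.35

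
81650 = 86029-4379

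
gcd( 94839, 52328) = 1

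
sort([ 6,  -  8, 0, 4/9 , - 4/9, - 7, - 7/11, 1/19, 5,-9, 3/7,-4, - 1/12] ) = [ - 9,-8, - 7, - 4,-7/11,-4/9, - 1/12, 0, 1/19, 3/7, 4/9, 5  ,  6]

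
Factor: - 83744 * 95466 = -7994704704 = - 2^6*3^1*7^1*2273^1 *2617^1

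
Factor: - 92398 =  - 2^1*46199^1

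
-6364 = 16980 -23344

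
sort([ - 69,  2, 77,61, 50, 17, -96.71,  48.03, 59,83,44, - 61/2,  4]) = [ - 96.71 , - 69,  -  61/2,  2, 4,17,44 , 48.03, 50, 59, 61, 77, 83 ] 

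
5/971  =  5/971 = 0.01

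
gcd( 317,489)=1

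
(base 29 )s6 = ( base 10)818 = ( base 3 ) 1010022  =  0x332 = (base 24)1a2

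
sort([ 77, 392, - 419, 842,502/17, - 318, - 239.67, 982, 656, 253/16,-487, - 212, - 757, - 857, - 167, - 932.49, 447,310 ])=[ - 932.49, - 857,  -  757,-487,- 419, - 318, - 239.67, - 212, - 167, 253/16, 502/17,77, 310,392,447,656,842, 982]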